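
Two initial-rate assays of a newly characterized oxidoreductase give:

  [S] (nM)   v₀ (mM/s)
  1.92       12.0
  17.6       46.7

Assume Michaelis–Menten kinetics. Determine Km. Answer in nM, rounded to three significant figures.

9.65 nM

In reciprocal form, 1/v = (Km/Vmax)·(1/[S]) + 1/Vmax. The two points give (1/[S], 1/v) = (0.5208, 0.08333) and (0.05682, 0.02141).
Slope = (0.08333 − 0.02141)/(0.5208 − 0.05682) = 0.1334; intercept = 0.08333 − 0.1334×0.5208 = 0.01383.
Vmax = 1/intercept = 72.3 mM/s; Km = slope × Vmax = 0.1334 × 72.3 = 9.65 nM.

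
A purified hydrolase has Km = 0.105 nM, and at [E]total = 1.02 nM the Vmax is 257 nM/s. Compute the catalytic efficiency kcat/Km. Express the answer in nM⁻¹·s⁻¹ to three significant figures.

2400 nM⁻¹·s⁻¹

kcat = Vmax/[E]total = 257/1.02 = 252 s⁻¹.
kcat/Km = 252/0.105 = 2400 nM⁻¹·s⁻¹.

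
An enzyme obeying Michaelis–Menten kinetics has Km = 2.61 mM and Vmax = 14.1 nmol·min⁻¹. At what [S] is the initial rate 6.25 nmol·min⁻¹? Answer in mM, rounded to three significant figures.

2.08 mM

Rearranging v = Vmax[S]/(Km+[S]) gives [S] = Km·v/(Vmax − v).
[S] = 2.61 × 6.25 / (14.1 − 6.25) = 16.31/7.850 = 2.08 mM.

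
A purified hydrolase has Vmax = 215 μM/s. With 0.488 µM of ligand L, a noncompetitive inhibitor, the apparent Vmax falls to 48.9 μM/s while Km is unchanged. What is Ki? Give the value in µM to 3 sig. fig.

0.144 µM

Noncompetitive: Vmax,app = Vmax/α with α = 1 + [I]/Ki.
α = Vmax/Vmax,app = 215/48.9 = 4.397.
Since α = 1 + [I]/Ki, [I]/Ki = 4.397 − 1 = 3.397 and Ki = 0.488/3.397 = 0.144 µM.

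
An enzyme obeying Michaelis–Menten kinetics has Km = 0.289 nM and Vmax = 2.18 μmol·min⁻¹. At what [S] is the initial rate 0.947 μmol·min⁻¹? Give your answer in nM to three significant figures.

0.222 nM

Rearranging v = Vmax[S]/(Km+[S]) gives [S] = Km·v/(Vmax − v).
[S] = 0.289 × 0.947 / (2.18 − 0.947) = 0.2737/1.233 = 0.222 nM.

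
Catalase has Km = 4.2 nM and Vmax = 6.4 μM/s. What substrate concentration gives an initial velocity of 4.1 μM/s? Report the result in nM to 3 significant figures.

7.49 nM

Rearranging v = Vmax[S]/(Km+[S]) gives [S] = Km·v/(Vmax − v).
[S] = 4.2 × 4.1 / (6.4 − 4.1) = 17.22/2.300 = 7.49 nM.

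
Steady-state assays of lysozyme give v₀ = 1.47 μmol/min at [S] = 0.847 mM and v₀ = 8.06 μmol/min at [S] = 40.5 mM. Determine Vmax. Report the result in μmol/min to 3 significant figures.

From v = Vmax[S]/(Km+[S]), each point gives Vmax = v(Km+[S])/[S].
Equating: 1.47(Km+0.847)/0.847 = 8.06(Km+40.5)/40.5.
1.736·Km + 1.47 = 0.1990·Km + 8.06, so (1.736 − 0.1990)·Km = 8.06 − 1.47.
Km = 6.590/1.537 = 4.29 mM; then Vmax = 1.47(4.29+0.847)/0.847 = 8.91 μmol/min.

8.91 μmol/min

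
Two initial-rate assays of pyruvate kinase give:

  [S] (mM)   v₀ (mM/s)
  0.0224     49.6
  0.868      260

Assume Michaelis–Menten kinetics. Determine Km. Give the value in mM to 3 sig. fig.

In reciprocal form, 1/v = (Km/Vmax)·(1/[S]) + 1/Vmax. The two points give (1/[S], 1/v) = (44.64, 0.02016) and (1.152, 0.003846).
Slope = (0.02016 − 0.003846)/(44.64 − 1.152) = 0.0003751; intercept = 0.02016 − 0.0003751×44.64 = 0.003414.
Vmax = 1/intercept = 293 mM/s; Km = slope × Vmax = 0.0003751 × 293 = 0.110 mM.

0.110 mM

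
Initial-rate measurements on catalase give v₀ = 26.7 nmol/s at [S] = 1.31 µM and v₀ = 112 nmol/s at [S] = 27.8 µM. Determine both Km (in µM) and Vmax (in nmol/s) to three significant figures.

In reciprocal form, 1/v = (Km/Vmax)·(1/[S]) + 1/Vmax. The two points give (1/[S], 1/v) = (0.7634, 0.03745) and (0.03597, 0.008929).
Slope = (0.03745 − 0.008929)/(0.7634 − 0.03597) = 0.03922; intercept = 0.03745 − 0.03922×0.7634 = 0.007518.
Vmax = 1/intercept = 133 nmol/s; Km = slope × Vmax = 0.03922 × 133 = 5.22 µM.

Km = 5.22 µM; Vmax = 133 nmol/s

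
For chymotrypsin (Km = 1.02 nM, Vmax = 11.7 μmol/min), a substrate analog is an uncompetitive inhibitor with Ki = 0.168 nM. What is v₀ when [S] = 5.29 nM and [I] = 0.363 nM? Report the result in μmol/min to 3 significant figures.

3.49 μmol/min

With α = 1 + [I]/Ki = 1 + 0.363/0.168 = 3.161, the uncompetitive rate law is v = (Vmax/α)·[S] / (Km/α + [S]).
v = (11.7/3.161)×5.29 / (1.02/3.161 + 5.29) = 19.58/5.613 = 3.49 μmol/min.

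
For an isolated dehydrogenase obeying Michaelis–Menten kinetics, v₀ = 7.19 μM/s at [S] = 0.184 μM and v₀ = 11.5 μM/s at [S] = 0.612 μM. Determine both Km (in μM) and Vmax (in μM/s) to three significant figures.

In reciprocal form, 1/v = (Km/Vmax)·(1/[S]) + 1/Vmax. The two points give (1/[S], 1/v) = (5.435, 0.1391) and (1.634, 0.08696).
Slope = (0.1391 − 0.08696)/(5.435 − 1.634) = 0.01371; intercept = 0.1391 − 0.01371×5.435 = 0.06455.
Vmax = 1/intercept = 15.5 μM/s; Km = slope × Vmax = 0.01371 × 15.5 = 0.212 μM.

Km = 0.212 μM; Vmax = 15.5 μM/s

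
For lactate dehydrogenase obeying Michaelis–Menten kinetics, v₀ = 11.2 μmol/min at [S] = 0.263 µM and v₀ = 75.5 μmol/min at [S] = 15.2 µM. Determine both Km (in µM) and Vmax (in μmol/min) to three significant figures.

In reciprocal form, 1/v = (Km/Vmax)·(1/[S]) + 1/Vmax. The two points give (1/[S], 1/v) = (3.802, 0.08929) and (0.06579, 0.01325).
Slope = (0.08929 − 0.01325)/(3.802 − 0.06579) = 0.02035; intercept = 0.08929 − 0.02035×3.802 = 0.01191.
Vmax = 1/intercept = 84.0 μmol/min; Km = slope × Vmax = 0.02035 × 84.0 = 1.71 µM.

Km = 1.71 µM; Vmax = 84.0 μmol/min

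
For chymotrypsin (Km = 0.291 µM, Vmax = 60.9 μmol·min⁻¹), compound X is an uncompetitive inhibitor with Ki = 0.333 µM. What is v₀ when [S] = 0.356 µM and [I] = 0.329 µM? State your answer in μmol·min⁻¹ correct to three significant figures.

With α = 1 + [I]/Ki = 1 + 0.329/0.333 = 1.988, the uncompetitive rate law is v = (Vmax/α)·[S] / (Km/α + [S]).
v = (60.9/1.988)×0.356 / (0.291/1.988 + 0.356) = 10.91/0.5024 = 21.7 μmol·min⁻¹.

21.7 μmol·min⁻¹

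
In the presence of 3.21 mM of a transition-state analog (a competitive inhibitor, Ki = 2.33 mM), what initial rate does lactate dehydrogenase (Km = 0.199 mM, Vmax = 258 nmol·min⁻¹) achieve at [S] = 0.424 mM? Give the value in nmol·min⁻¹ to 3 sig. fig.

α = 1 + [I]/Ki = 1 + 3.21/2.33 = 2.378.
For a competitive inhibitor, Vmax is unchanged and the apparent Km becomes α·Km: Km,app = 0.473 mM, Vmax,app = 258 nmol·min⁻¹.
v = Vmax,app·[S]/(Km,app + [S]) = 258 × 0.424/(0.473 + 0.424) = 122 nmol·min⁻¹.

122 nmol·min⁻¹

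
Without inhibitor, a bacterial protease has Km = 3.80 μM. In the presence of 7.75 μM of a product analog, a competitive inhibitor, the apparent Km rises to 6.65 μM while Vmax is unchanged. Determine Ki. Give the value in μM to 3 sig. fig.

10.3 μM

Competitive: Km,app = α·Km with α = 1 + [I]/Ki.
α = Km,app/Km = 6.65/3.80 = 1.750.
Since α = 1 + [I]/Ki, [I]/Ki = 1.750 − 1 = 0.7500 and Ki = 7.75/0.7500 = 10.3 μM.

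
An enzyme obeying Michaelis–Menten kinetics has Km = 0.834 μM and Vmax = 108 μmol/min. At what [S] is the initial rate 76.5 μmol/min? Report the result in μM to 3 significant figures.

Rearranging v = Vmax[S]/(Km+[S]) gives [S] = Km·v/(Vmax − v).
[S] = 0.834 × 76.5 / (108 − 76.5) = 63.80/31.50 = 2.03 μM.

2.03 μM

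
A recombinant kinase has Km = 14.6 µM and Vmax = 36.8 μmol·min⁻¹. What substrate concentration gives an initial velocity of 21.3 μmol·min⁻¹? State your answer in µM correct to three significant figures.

The required fractional saturation is v/Vmax = 21.3/36.8 = 0.5788.
Then [S]/(Km+[S]) = 0.5788 ⇒ [S] = 14.6 × 0.5788/(1 − 0.5788) = 20.1 µM.

20.1 µM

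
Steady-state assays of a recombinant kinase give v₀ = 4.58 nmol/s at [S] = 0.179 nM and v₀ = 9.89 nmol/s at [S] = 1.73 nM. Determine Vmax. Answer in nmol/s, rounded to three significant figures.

From v = Vmax[S]/(Km+[S]), each point gives Vmax = v(Km+[S])/[S].
Equating: 4.58(Km+0.179)/0.179 = 9.89(Km+1.73)/1.73.
25.59·Km + 4.58 = 5.717·Km + 9.89, so (25.59 − 5.717)·Km = 9.89 − 4.58.
Km = 5.310/19.87 = 0.267 nM; then Vmax = 4.58(0.267+0.179)/0.179 = 11.4 nmol/s.

11.4 nmol/s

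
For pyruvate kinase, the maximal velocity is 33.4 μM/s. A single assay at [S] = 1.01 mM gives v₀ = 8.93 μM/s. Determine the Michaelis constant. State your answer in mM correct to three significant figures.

From v = Vmax[S]/(Km+[S]), Km = [S](Vmax − v)/v.
Km = 1.01 × (33.4 − 8.93) / 8.93 = 24.71/8.93 = 2.77 mM.

2.77 mM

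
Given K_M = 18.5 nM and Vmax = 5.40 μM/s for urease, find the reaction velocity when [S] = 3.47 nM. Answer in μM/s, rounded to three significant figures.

[S]/(Km+[S]) = 3.47/21.97 = 0.1579, the fractional saturation.
v = 0.1579 × Vmax = 0.1579 × 5.40 = 0.853 μM/s.

0.853 μM/s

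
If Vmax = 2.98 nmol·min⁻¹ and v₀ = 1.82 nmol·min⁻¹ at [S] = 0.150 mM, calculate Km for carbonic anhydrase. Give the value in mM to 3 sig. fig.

From v = Vmax[S]/(Km+[S]), Km = [S](Vmax − v)/v.
Km = 0.150 × (2.98 − 1.82) / 1.82 = 0.1740/1.82 = 0.0956 mM.

0.0956 mM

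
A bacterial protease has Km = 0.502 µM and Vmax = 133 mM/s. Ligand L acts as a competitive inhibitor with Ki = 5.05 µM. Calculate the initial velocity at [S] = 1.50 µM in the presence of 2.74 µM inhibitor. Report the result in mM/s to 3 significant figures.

87.7 mM/s

α = 1 + [I]/Ki = 1 + 2.74/5.05 = 1.543.
For a competitive inhibitor, Vmax is unchanged and the apparent Km becomes α·Km: Km,app = 0.774 µM, Vmax,app = 133 mM/s.
v = Vmax,app·[S]/(Km,app + [S]) = 133 × 1.50/(0.774 + 1.50) = 87.7 mM/s.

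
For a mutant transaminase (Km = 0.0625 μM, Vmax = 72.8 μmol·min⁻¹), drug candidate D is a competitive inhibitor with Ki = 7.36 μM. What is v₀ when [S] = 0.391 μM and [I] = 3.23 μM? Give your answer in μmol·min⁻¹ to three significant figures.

59.2 μmol·min⁻¹

With α = 1 + [I]/Ki = 1 + 3.23/7.36 = 1.439, the competitive rate law is v = Vmax[S] / (αKm + [S]).
v = 72.8×0.391 / (1.439×0.0625 + 0.391) = 28.46/0.4809 = 59.2 μmol·min⁻¹.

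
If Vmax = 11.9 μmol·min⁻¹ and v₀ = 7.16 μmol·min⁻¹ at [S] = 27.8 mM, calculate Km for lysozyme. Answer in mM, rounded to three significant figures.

From v = Vmax[S]/(Km+[S]), Km = [S](Vmax − v)/v.
Km = 27.8 × (11.9 − 7.16) / 7.16 = 131.8/7.16 = 18.4 mM.

18.4 mM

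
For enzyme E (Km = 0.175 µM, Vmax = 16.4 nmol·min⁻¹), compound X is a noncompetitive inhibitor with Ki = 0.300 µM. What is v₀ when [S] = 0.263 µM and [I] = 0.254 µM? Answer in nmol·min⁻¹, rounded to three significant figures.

5.33 nmol·min⁻¹

α = 1 + [I]/Ki = 1 + 0.254/0.300 = 1.847.
For a noncompetitive inhibitor, Vmax is reduced to Vmax/α while Km is unchanged: Km,app = 0.175 µM, Vmax,app = 8.88 nmol·min⁻¹.
v = Vmax,app·[S]/(Km,app + [S]) = 8.88 × 0.263/(0.175 + 0.263) = 5.33 nmol·min⁻¹.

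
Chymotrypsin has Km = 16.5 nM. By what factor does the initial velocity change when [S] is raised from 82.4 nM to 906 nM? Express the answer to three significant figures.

1.18

The fractional saturations are [S]/(Km+[S]) = 82.4/98.90 = 0.8332 and 906/922.5 = 0.9821.
v₂/v₁ is just their ratio: 0.9821/0.8332 = 1.18.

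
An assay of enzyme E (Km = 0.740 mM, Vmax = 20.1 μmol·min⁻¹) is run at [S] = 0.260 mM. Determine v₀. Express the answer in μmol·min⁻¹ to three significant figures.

[S]/(Km+[S]) = 0.260/1.000 = 0.2600, the fractional saturation.
v = 0.2600 × Vmax = 0.2600 × 20.1 = 5.23 μmol·min⁻¹.

5.23 μmol·min⁻¹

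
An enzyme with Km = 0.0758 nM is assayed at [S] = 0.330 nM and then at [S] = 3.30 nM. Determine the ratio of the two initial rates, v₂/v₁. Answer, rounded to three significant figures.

The fractional saturations are [S]/(Km+[S]) = 0.330/0.4058 = 0.8132 and 3.30/3.376 = 0.9775.
v₂/v₁ is just their ratio: 0.9775/0.8132 = 1.20.

1.20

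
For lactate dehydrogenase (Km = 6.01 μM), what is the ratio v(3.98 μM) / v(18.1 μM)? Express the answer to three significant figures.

0.531

Since Vmax cancels, v₂/v₁ = [S]₂(Km+[S]₁) / [S]₁(Km+[S]₂).
= 3.98×(6.01+18.1) / (18.1×(6.01+3.98)) = 95.96/180.8 = 0.531.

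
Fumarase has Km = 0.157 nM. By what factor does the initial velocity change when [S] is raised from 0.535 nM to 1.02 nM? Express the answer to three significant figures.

The fractional saturations are [S]/(Km+[S]) = 0.535/0.6920 = 0.7731 and 1.02/1.177 = 0.8666.
v₂/v₁ is just their ratio: 0.8666/0.7731 = 1.12.

1.12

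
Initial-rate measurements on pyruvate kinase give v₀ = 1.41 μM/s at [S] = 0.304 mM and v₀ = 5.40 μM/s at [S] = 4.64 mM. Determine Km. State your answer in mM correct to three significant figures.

1.15 mM

From v = Vmax[S]/(Km+[S]), each point gives Vmax = v(Km+[S])/[S].
Equating: 1.41(Km+0.304)/0.304 = 5.40(Km+4.64)/4.64.
4.638·Km + 1.41 = 1.164·Km + 5.40, so (4.638 − 1.164)·Km = 5.40 − 1.41.
Km = 3.990/3.474 = 1.15 mM; then Vmax = 1.41(1.15+0.304)/0.304 = 6.74 μM/s.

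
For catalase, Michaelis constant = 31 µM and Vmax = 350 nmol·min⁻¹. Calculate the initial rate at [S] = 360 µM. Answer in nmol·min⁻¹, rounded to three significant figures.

322 nmol·min⁻¹

[S]/(Km+[S]) = 360/391.0 = 0.9207, the fractional saturation.
v = 0.9207 × Vmax = 0.9207 × 350 = 322 nmol·min⁻¹.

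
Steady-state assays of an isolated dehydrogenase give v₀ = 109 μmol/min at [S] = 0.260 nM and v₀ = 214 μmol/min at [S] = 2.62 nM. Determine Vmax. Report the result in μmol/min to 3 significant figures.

239 μmol/min

From v = Vmax[S]/(Km+[S]), each point gives Vmax = v(Km+[S])/[S].
Equating: 109(Km+0.260)/0.260 = 214(Km+2.62)/2.62.
419.2·Km + 109 = 81.68·Km + 214, so (419.2 − 81.68)·Km = 214 − 109.
Km = 105.0/337.6 = 0.311 nM; then Vmax = 109(0.311+0.260)/0.260 = 239 μmol/min.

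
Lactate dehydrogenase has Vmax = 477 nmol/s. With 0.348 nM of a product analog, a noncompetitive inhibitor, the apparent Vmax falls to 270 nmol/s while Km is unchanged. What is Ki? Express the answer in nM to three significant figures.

Noncompetitive: Vmax,app = Vmax/α with α = 1 + [I]/Ki.
α = Vmax/Vmax,app = 477/270 = 1.767.
Ki = [I]/(α − 1) = 0.348/0.7667 = 0.454 nM.

0.454 nM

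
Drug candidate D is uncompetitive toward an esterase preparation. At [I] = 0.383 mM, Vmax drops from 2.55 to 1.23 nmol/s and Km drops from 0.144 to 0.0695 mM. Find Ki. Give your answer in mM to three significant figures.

Uncompetitive: Vmax,app = Vmax/α (and Km,app = Km/α) with α = 1 + [I]/Ki.
α = Vmax/Vmax,app = 2.55/1.23 = 2.073.
Ki = [I]/(α − 1) = 0.383/1.073 = 0.357 mM.

0.357 mM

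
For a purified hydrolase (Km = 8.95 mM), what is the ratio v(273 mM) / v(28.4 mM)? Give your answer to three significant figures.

Since Vmax cancels, v₂/v₁ = [S]₂(Km+[S]₁) / [S]₁(Km+[S]₂).
= 273×(8.95+28.4) / (28.4×(8.95+273)) = 10200/8007 = 1.27.

1.27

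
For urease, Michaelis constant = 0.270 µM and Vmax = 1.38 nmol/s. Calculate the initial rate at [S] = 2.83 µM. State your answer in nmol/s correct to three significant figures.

1.26 nmol/s

[S]/(Km+[S]) = 2.83/3.100 = 0.9129, the fractional saturation.
v = 0.9129 × Vmax = 0.9129 × 1.38 = 1.26 nmol/s.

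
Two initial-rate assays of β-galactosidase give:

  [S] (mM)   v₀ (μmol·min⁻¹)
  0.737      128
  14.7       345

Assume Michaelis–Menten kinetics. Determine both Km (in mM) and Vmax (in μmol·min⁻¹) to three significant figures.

Km = 1.44 mM; Vmax = 379 μmol·min⁻¹

From v = Vmax[S]/(Km+[S]), each point gives Vmax = v(Km+[S])/[S].
Equating: 128(Km+0.737)/0.737 = 345(Km+14.7)/14.7.
173.7·Km + 128 = 23.47·Km + 345, so (173.7 − 23.47)·Km = 345 − 128.
Km = 217.0/150.2 = 1.44 mM; then Vmax = 128(1.44+0.737)/0.737 = 379 μmol·min⁻¹.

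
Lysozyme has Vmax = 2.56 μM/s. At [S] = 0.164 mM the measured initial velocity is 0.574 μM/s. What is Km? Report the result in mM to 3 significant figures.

0.567 mM

v/Vmax = 0.574/2.56 = 0.2242 = [S]/(Km+[S]).
So Km + [S] = [S]/0.2242 = 0.7314 mM, giving Km = 0.7314 − 0.164 = 0.567 mM.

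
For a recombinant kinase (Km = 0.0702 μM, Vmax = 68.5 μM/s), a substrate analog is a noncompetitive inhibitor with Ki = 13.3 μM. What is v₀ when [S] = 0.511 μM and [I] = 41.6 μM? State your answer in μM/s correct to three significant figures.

α = 1 + [I]/Ki = 1 + 41.6/13.3 = 4.128.
For a noncompetitive inhibitor, Vmax is reduced to Vmax/α while Km is unchanged: Km,app = 0.0702 μM, Vmax,app = 16.6 μM/s.
v = Vmax,app·[S]/(Km,app + [S]) = 16.6 × 0.511/(0.0702 + 0.511) = 14.6 μM/s.

14.6 μM/s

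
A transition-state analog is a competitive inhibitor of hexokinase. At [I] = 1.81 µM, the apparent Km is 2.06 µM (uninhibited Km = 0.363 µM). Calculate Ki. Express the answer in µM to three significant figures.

0.387 µM

Competitive: Km,app = α·Km with α = 1 + [I]/Ki.
α = Km,app/Km = 2.06/0.363 = 5.675.
Since α = 1 + [I]/Ki, [I]/Ki = 5.675 − 1 = 4.675 and Ki = 1.81/4.675 = 0.387 µM.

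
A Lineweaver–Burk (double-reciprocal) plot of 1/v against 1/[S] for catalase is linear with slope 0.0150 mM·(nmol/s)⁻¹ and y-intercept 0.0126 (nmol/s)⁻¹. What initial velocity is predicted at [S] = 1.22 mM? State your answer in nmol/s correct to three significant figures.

The y-intercept is 1/Vmax, so Vmax = 1/0.0126 = 79.4 nmol/s.
The slope is Km/Vmax, so Km = 0.0150 × 79.4 = 1.19 mM.
Then v = 79.4 × 1.22/(1.19 + 1.22) = 40.2 nmol/s.

40.2 nmol/s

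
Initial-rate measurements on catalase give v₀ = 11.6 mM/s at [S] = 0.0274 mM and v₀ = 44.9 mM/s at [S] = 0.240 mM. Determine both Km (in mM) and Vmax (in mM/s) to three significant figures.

Km = 0.141 mM; Vmax = 71.3 mM/s

In reciprocal form, 1/v = (Km/Vmax)·(1/[S]) + 1/Vmax. The two points give (1/[S], 1/v) = (36.50, 0.08621) and (4.167, 0.02227).
Slope = (0.08621 − 0.02227)/(36.50 − 4.167) = 0.001978; intercept = 0.08621 − 0.001978×36.50 = 0.01403.
Vmax = 1/intercept = 71.3 mM/s; Km = slope × Vmax = 0.001978 × 71.3 = 0.141 mM.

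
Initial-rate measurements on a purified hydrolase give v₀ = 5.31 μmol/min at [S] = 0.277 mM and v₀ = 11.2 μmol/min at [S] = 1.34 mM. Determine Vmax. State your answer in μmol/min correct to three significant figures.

15.8 μmol/min

In reciprocal form, 1/v = (Km/Vmax)·(1/[S]) + 1/Vmax. The two points give (1/[S], 1/v) = (3.610, 0.1883) and (0.7463, 0.08929).
Slope = (0.1883 − 0.08929)/(3.610 − 0.7463) = 0.03458; intercept = 0.1883 − 0.03458×3.610 = 0.06348.
Vmax = 1/intercept = 15.8 μmol/min; Km = slope × Vmax = 0.03458 × 15.8 = 0.545 mM.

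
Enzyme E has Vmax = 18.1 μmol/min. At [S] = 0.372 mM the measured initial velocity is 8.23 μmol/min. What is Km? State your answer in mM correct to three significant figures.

v/Vmax = 8.23/18.1 = 0.4547 = [S]/(Km+[S]).
So Km + [S] = [S]/0.4547 = 0.8181 mM, giving Km = 0.8181 − 0.372 = 0.446 mM.

0.446 mM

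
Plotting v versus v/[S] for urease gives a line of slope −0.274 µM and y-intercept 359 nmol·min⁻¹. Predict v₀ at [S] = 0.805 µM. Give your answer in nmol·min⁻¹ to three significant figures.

In the Eadie–Hofstee form v = Vmax − Km·(v/[S]), the slope is −Km and the intercept is Vmax, so Km = 0.274 µM and Vmax = 359 nmol·min⁻¹.
v = 359 × 0.805/(0.274 + 0.805) = 268 nmol·min⁻¹.

268 nmol·min⁻¹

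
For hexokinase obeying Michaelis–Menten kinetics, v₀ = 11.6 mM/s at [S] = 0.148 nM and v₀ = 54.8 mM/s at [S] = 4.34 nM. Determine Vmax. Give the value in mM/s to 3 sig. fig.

From v = Vmax[S]/(Km+[S]), each point gives Vmax = v(Km+[S])/[S].
Equating: 11.6(Km+0.148)/0.148 = 54.8(Km+4.34)/4.34.
78.38·Km + 11.6 = 12.63·Km + 54.8, so (78.38 − 12.63)·Km = 54.8 − 11.6.
Km = 43.20/65.75 = 0.657 nM; then Vmax = 11.6(0.657+0.148)/0.148 = 63.1 mM/s.

63.1 mM/s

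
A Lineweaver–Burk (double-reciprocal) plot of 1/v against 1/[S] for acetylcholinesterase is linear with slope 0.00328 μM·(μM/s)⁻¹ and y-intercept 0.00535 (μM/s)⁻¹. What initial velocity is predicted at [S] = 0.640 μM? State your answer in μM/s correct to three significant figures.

The y-intercept is 1/Vmax, so Vmax = 1/0.00535 = 187 μM/s.
The slope is Km/Vmax, so Km = 0.00328 × 187 = 0.613 μM.
Then v = 187 × 0.640/(0.613 + 0.640) = 95.5 μM/s.

95.5 μM/s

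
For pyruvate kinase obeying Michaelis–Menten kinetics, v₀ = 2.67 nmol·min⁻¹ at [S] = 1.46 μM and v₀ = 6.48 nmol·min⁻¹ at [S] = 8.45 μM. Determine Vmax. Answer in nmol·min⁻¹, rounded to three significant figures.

In reciprocal form, 1/v = (Km/Vmax)·(1/[S]) + 1/Vmax. The two points give (1/[S], 1/v) = (0.6849, 0.3745) and (0.1183, 0.1543).
Slope = (0.3745 − 0.1543)/(0.6849 − 0.1183) = 0.3887; intercept = 0.3745 − 0.3887×0.6849 = 0.1083.
Vmax = 1/intercept = 9.23 nmol·min⁻¹; Km = slope × Vmax = 0.3887 × 9.23 = 3.59 μM.

9.23 nmol·min⁻¹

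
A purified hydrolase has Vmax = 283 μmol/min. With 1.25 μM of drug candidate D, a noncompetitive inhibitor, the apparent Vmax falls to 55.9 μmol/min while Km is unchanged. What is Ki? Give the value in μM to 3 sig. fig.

0.308 μM

Noncompetitive: Vmax,app = Vmax/α with α = 1 + [I]/Ki.
α = Vmax/Vmax,app = 283/55.9 = 5.063.
Ki = [I]/(α − 1) = 1.25/4.063 = 0.308 μM.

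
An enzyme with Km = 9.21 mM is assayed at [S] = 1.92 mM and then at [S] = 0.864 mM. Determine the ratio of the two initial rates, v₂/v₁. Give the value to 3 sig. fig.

The fractional saturations are [S]/(Km+[S]) = 1.92/11.13 = 0.1725 and 0.864/10.07 = 0.08577.
v₂/v₁ is just their ratio: 0.08577/0.1725 = 0.497.

0.497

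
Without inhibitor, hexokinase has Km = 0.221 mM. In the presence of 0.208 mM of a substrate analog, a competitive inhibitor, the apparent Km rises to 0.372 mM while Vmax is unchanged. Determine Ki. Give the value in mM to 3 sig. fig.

0.304 mM

Competitive: Km,app = α·Km with α = 1 + [I]/Ki.
α = Km,app/Km = 0.372/0.221 = 1.683.
Ki = [I]/(α − 1) = 0.208/0.6833 = 0.304 mM.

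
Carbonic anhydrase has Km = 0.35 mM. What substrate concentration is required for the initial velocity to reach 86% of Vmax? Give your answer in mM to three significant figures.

2.15 mM

v/Vmax = [S]/(Km+[S]) = 0.86, so [S] = Km·0.86/(1 − 0.86) = 0.35 × 6.143.
[S] = 2.15 mM.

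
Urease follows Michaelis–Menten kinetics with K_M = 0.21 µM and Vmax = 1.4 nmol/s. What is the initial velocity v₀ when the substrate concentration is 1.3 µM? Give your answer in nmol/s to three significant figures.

[S]/(Km+[S]) = 1.3/1.510 = 0.8609, the fractional saturation.
v = 0.8609 × Vmax = 0.8609 × 1.4 = 1.21 nmol/s.

1.21 nmol/s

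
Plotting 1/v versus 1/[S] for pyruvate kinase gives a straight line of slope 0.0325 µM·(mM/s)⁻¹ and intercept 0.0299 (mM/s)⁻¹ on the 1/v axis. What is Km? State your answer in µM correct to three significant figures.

y-intercept = 1/Vmax ⇒ Vmax = 33.4 mM/s; slope = Km/Vmax ⇒ Km = slope × Vmax.
Km = 0.0325 × 33.4 = 1.09 µM.

1.09 µM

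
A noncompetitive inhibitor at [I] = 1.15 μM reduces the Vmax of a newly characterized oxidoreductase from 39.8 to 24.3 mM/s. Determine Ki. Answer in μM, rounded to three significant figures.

Noncompetitive: Vmax,app = Vmax/α with α = 1 + [I]/Ki.
α = Vmax/Vmax,app = 39.8/24.3 = 1.638.
Ki = [I]/(α − 1) = 1.15/0.6379 = 1.80 μM.

1.80 μM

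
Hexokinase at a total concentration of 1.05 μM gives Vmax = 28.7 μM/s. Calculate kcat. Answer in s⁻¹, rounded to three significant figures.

kcat = Vmax/[E]total = 28.7 μM/s / 1.05 μM = 27.3 s⁻¹.

27.3 s⁻¹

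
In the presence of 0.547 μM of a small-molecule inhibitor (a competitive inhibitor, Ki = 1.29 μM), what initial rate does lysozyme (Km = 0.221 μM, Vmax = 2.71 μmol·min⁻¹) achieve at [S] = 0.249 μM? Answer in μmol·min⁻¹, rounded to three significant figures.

1.20 μmol·min⁻¹

α = 1 + [I]/Ki = 1 + 0.547/1.29 = 1.424.
For a competitive inhibitor, Vmax is unchanged and the apparent Km becomes α·Km: Km,app = 0.315 μM, Vmax,app = 2.71 μmol·min⁻¹.
v = Vmax,app·[S]/(Km,app + [S]) = 2.71 × 0.249/(0.315 + 0.249) = 1.20 μmol·min⁻¹.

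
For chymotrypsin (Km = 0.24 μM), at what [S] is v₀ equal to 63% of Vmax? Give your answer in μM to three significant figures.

v/Vmax = [S]/(Km+[S]) = 0.63, so [S] = Km·0.63/(1 − 0.63) = 0.24 × 1.703.
[S] = 0.409 μM.

0.409 μM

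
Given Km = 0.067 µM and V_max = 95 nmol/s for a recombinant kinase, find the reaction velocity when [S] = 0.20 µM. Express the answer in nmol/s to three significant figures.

[S]/(Km+[S]) = 0.20/0.2670 = 0.7491, the fractional saturation.
v = 0.7491 × Vmax = 0.7491 × 95 = 71.2 nmol/s.

71.2 nmol/s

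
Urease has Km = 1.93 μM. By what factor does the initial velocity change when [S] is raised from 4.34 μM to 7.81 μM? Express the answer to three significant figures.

Since Vmax cancels, v₂/v₁ = [S]₂(Km+[S]₁) / [S]₁(Km+[S]₂).
= 7.81×(1.93+4.34) / (4.34×(1.93+7.81)) = 48.97/42.27 = 1.16.

1.16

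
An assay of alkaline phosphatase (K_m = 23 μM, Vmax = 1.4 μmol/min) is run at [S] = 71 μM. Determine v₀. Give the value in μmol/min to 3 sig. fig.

v = Vmax·[S]/(Km + [S]) = 1.4 × 71 / (23 + 71)
  = 99.40 / 94.00 = 1.06 μmol/min.

1.06 μmol/min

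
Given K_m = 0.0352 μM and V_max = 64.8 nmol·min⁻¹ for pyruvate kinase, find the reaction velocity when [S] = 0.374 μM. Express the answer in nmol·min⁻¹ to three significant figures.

v = Vmax·[S]/(Km + [S]) = 64.8 × 0.374 / (0.0352 + 0.374)
  = 24.24 / 0.4092 = 59.2 nmol·min⁻¹.

59.2 nmol·min⁻¹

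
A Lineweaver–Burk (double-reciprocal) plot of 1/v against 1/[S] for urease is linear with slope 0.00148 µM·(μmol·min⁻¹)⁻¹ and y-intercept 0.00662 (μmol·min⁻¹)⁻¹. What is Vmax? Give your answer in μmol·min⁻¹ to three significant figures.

151 μmol·min⁻¹

The y-intercept of a Lineweaver–Burk plot equals 1/Vmax, so Vmax = 1/0.00662 = 151 μmol·min⁻¹.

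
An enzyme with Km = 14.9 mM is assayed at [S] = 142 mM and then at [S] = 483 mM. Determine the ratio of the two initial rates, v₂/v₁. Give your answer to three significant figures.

Since Vmax cancels, v₂/v₁ = [S]₂(Km+[S]₁) / [S]₁(Km+[S]₂).
= 483×(14.9+142) / (142×(14.9+483)) = 75780/70700 = 1.07.

1.07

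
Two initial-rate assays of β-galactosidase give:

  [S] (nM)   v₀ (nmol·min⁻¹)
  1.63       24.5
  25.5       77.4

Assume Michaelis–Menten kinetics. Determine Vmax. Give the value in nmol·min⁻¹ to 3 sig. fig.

From v = Vmax[S]/(Km+[S]), each point gives Vmax = v(Km+[S])/[S].
Equating: 24.5(Km+1.63)/1.63 = 77.4(Km+25.5)/25.5.
15.03·Km + 24.5 = 3.035·Km + 77.4, so (15.03 − 3.035)·Km = 77.4 − 24.5.
Km = 52.90/12.00 = 4.41 nM; then Vmax = 24.5(4.41+1.63)/1.63 = 90.8 nmol·min⁻¹.

90.8 nmol·min⁻¹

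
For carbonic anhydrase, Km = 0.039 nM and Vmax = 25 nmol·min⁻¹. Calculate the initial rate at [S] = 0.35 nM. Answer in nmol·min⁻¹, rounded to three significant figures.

22.5 nmol·min⁻¹

[S]/(Km+[S]) = 0.35/0.3890 = 0.8997, the fractional saturation.
v = 0.8997 × Vmax = 0.8997 × 25 = 22.5 nmol·min⁻¹.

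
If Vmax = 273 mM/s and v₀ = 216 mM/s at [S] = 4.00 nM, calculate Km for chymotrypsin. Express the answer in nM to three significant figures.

1.06 nM

From v = Vmax[S]/(Km+[S]), Km = [S](Vmax − v)/v.
Km = 4.00 × (273 − 216) / 216 = 228.0/216 = 1.06 nM.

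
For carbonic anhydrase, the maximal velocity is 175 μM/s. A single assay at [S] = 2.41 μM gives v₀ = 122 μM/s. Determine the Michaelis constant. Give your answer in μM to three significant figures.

1.05 μM

From v = Vmax[S]/(Km+[S]), Km = [S](Vmax − v)/v.
Km = 2.41 × (175 − 122) / 122 = 127.7/122 = 1.05 μM.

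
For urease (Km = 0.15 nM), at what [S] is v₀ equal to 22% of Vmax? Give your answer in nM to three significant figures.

0.0423 nM

v/Vmax = [S]/(Km+[S]) = 0.22, so [S] = Km·0.22/(1 − 0.22) = 0.15 × 0.2821.
[S] = 0.0423 nM.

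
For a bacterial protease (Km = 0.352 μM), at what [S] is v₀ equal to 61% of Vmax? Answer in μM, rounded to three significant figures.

0.551 μM

v/Vmax = [S]/(Km+[S]) = 0.61, so [S] = Km·0.61/(1 − 0.61) = 0.352 × 1.564.
[S] = 0.551 μM.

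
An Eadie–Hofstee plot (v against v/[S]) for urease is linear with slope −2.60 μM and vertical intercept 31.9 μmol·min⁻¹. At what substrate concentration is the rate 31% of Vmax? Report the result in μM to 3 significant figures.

1.17 μM

The Eadie–Hofstee slope gives Km = 2.60 μM (slope = −Km).
v/Vmax = [S]/(Km+[S]) = 0.31 ⇒ [S] = Km·0.31/(1−0.31) = 2.60 × 0.4493 = 1.17 μM.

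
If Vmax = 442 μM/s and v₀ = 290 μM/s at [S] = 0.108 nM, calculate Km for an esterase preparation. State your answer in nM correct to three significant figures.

0.0566 nM

v/Vmax = 290/442 = 0.6561 = [S]/(Km+[S]).
So Km + [S] = [S]/0.6561 = 0.1646 nM, giving Km = 0.1646 − 0.108 = 0.0566 nM.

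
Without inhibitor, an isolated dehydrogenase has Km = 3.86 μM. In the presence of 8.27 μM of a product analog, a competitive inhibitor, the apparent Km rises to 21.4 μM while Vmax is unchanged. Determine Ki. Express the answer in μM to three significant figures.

1.82 μM

Competitive: Km,app = α·Km with α = 1 + [I]/Ki.
α = Km,app/Km = 21.4/3.86 = 5.544.
Since α = 1 + [I]/Ki, [I]/Ki = 5.544 − 1 = 4.544 and Ki = 8.27/4.544 = 1.82 μM.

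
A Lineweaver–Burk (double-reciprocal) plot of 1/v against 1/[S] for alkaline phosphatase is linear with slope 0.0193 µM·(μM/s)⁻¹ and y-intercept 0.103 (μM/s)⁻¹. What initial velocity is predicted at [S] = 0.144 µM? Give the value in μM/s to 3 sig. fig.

4.22 μM/s

The y-intercept is 1/Vmax, so Vmax = 1/0.103 = 9.71 μM/s.
The slope is Km/Vmax, so Km = 0.0193 × 9.71 = 0.187 µM.
Then v = 9.71 × 0.144/(0.187 + 0.144) = 4.22 μM/s.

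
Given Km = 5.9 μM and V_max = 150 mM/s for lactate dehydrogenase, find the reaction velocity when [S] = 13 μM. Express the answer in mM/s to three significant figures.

103 mM/s

[S]/(Km+[S]) = 13/18.90 = 0.6878, the fractional saturation.
v = 0.6878 × Vmax = 0.6878 × 150 = 103 mM/s.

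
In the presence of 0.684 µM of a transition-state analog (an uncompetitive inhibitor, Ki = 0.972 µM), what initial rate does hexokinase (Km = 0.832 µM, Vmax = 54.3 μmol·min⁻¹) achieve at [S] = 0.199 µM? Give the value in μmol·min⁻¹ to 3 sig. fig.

α = 1 + [I]/Ki = 1 + 0.684/0.972 = 1.704.
For an uncompetitive inhibitor, both parameters are divided by α, giving Vmax/α and Km/α: Km,app = 0.488 µM, Vmax,app = 31.9 μmol·min⁻¹.
v = Vmax,app·[S]/(Km,app + [S]) = 31.9 × 0.199/(0.488 + 0.199) = 9.23 μmol·min⁻¹.

9.23 μmol·min⁻¹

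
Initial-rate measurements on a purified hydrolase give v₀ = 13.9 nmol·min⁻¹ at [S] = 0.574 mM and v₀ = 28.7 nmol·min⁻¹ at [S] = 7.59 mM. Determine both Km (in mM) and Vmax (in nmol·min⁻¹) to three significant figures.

In reciprocal form, 1/v = (Km/Vmax)·(1/[S]) + 1/Vmax. The two points give (1/[S], 1/v) = (1.742, 0.07194) and (0.1318, 0.03484).
Slope = (0.07194 − 0.03484)/(1.742 − 0.1318) = 0.02304; intercept = 0.07194 − 0.02304×1.742 = 0.03181.
Vmax = 1/intercept = 31.4 nmol·min⁻¹; Km = slope × Vmax = 0.02304 × 31.4 = 0.724 mM.

Km = 0.724 mM; Vmax = 31.4 nmol·min⁻¹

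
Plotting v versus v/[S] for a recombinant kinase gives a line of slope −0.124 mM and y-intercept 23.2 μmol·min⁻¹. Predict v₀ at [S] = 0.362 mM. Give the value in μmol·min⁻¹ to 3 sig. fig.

In the Eadie–Hofstee form v = Vmax − Km·(v/[S]), the slope is −Km and the intercept is Vmax, so Km = 0.124 mM and Vmax = 23.2 μmol·min⁻¹.
v = 23.2 × 0.362/(0.124 + 0.362) = 17.3 μmol·min⁻¹.

17.3 μmol·min⁻¹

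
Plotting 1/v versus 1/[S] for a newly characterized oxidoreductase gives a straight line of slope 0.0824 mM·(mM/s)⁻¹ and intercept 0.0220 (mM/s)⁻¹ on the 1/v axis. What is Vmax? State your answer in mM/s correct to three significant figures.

45.5 mM/s

The y-intercept of a Lineweaver–Burk plot equals 1/Vmax, so Vmax = 1/0.0220 = 45.5 mM/s.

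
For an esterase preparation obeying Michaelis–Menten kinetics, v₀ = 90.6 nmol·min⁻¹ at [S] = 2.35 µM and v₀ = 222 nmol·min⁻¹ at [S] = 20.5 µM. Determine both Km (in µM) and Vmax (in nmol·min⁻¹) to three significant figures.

In reciprocal form, 1/v = (Km/Vmax)·(1/[S]) + 1/Vmax. The two points give (1/[S], 1/v) = (0.4255, 0.01104) and (0.04878, 0.004505).
Slope = (0.01104 − 0.004505)/(0.4255 − 0.04878) = 0.01734; intercept = 0.01104 − 0.01734×0.4255 = 0.003659.
Vmax = 1/intercept = 273 nmol·min⁻¹; Km = slope × Vmax = 0.01734 × 273 = 4.74 µM.

Km = 4.74 µM; Vmax = 273 nmol·min⁻¹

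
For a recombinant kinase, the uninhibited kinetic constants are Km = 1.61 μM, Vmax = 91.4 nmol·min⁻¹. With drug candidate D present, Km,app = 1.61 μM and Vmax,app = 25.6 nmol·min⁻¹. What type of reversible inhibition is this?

noncompetitive

Vmax decreases (91.4 → 25.6 nmol·min⁻¹) while Km is unchanged — pure noncompetitive inhibition.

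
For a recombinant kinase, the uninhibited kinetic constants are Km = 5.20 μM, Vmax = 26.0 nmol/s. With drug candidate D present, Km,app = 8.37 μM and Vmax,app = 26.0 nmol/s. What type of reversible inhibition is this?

competitive

Km increases (5.20 → 8.37 μM) while Vmax is unchanged — the hallmark of competitive inhibition.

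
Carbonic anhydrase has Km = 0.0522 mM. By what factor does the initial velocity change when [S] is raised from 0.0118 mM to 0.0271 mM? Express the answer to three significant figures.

Since Vmax cancels, v₂/v₁ = [S]₂(Km+[S]₁) / [S]₁(Km+[S]₂).
= 0.0271×(0.0522+0.0118) / (0.0118×(0.0522+0.0271)) = 0.001734/0.0009357 = 1.85.

1.85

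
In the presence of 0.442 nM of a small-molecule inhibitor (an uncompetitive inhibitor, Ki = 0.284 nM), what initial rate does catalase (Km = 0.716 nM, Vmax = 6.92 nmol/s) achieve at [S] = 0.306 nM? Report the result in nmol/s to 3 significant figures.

1.41 nmol/s

α = 1 + [I]/Ki = 1 + 0.442/0.284 = 2.556.
For an uncompetitive inhibitor, both parameters are divided by α, giving Vmax/α and Km/α: Km,app = 0.280 nM, Vmax,app = 2.71 nmol/s.
v = Vmax,app·[S]/(Km,app + [S]) = 2.71 × 0.306/(0.280 + 0.306) = 1.41 nmol/s.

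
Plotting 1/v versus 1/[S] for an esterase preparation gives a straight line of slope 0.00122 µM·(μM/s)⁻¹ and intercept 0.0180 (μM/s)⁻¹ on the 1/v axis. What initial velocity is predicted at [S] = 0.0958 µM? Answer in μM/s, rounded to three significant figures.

The y-intercept is 1/Vmax, so Vmax = 1/0.0180 = 55.6 μM/s.
The slope is Km/Vmax, so Km = 0.00122 × 55.6 = 0.0678 µM.
Then v = 55.6 × 0.0958/(0.0678 + 0.0958) = 32.5 μM/s.

32.5 μM/s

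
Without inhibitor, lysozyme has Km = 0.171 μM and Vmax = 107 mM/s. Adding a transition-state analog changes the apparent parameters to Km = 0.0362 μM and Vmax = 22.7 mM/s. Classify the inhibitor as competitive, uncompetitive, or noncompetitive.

Both Km and Vmax decrease by the same factor (~4.72-fold) — characteristic of uncompetitive inhibition.

uncompetitive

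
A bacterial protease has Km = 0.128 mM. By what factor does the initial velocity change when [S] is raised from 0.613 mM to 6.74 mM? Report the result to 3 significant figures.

1.19

The fractional saturations are [S]/(Km+[S]) = 0.613/0.7410 = 0.8273 and 6.74/6.868 = 0.9814.
v₂/v₁ is just their ratio: 0.9814/0.8273 = 1.19.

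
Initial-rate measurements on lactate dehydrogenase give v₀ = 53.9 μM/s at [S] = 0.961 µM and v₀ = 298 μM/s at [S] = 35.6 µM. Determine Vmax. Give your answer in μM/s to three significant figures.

341 μM/s

From v = Vmax[S]/(Km+[S]), each point gives Vmax = v(Km+[S])/[S].
Equating: 53.9(Km+0.961)/0.961 = 298(Km+35.6)/35.6.
56.09·Km + 53.9 = 8.371·Km + 298, so (56.09 − 8.371)·Km = 298 − 53.9.
Km = 244.1/47.72 = 5.12 µM; then Vmax = 53.9(5.12+0.961)/0.961 = 341 μM/s.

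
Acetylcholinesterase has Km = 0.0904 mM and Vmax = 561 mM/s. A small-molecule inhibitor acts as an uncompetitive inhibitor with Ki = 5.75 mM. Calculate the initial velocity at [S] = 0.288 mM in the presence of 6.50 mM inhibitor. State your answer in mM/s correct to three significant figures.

230 mM/s

With α = 1 + [I]/Ki = 1 + 6.50/5.75 = 2.130, the uncompetitive rate law is v = (Vmax/α)·[S] / (Km/α + [S]).
v = (561/2.130)×0.288 / (0.0904/2.130 + 0.288) = 75.84/0.3304 = 230 mM/s.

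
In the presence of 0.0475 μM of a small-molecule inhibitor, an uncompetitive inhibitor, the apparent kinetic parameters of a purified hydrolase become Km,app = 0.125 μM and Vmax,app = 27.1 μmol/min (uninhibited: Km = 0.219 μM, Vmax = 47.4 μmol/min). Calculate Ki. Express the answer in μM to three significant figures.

0.0634 μM

Uncompetitive: Vmax,app = Vmax/α (and Km,app = Km/α) with α = 1 + [I]/Ki.
α = Vmax/Vmax,app = 47.4/27.1 = 1.749.
Ki = [I]/(α − 1) = 0.0475/0.7491 = 0.0634 μM.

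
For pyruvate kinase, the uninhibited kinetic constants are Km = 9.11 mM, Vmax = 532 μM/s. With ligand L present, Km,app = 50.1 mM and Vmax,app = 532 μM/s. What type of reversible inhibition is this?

competitive

Km increases (9.11 → 50.1 mM) while Vmax is unchanged — the hallmark of competitive inhibition.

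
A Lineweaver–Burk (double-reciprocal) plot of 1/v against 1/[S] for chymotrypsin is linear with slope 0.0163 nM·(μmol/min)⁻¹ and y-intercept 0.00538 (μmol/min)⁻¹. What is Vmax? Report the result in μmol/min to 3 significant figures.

186 μmol/min

The y-intercept of a Lineweaver–Burk plot equals 1/Vmax, so Vmax = 1/0.00538 = 186 μmol/min.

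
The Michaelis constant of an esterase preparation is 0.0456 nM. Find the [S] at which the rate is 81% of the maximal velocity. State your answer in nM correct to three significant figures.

0.194 nM

v/Vmax = [S]/(Km+[S]) = 0.81, so [S] = Km·0.81/(1 − 0.81) = 0.0456 × 4.263.
[S] = 0.194 nM.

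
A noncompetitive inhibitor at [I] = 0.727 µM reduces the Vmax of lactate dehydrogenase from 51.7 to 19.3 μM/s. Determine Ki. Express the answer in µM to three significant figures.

0.433 µM

Noncompetitive: Vmax,app = Vmax/α with α = 1 + [I]/Ki.
α = Vmax/Vmax,app = 51.7/19.3 = 2.679.
Since α = 1 + [I]/Ki, [I]/Ki = 2.679 − 1 = 1.679 and Ki = 0.727/1.679 = 0.433 µM.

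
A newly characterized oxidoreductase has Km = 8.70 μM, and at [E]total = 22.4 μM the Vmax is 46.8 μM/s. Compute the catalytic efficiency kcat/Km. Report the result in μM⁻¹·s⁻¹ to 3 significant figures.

0.240 μM⁻¹·s⁻¹

kcat = Vmax/[E]total = 46.8/22.4 = 2.09 s⁻¹.
kcat/Km = 2.09/8.70 = 0.240 μM⁻¹·s⁻¹.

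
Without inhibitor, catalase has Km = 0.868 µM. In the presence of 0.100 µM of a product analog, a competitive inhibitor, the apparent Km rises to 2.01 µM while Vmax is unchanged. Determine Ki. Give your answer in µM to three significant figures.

0.0760 µM

Competitive: Km,app = α·Km with α = 1 + [I]/Ki.
α = Km,app/Km = 2.01/0.868 = 2.316.
Ki = [I]/(α − 1) = 0.100/1.316 = 0.0760 µM.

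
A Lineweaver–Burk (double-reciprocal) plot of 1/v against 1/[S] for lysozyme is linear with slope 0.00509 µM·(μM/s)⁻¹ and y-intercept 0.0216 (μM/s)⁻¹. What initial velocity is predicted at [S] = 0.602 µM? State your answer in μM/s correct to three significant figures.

33.3 μM/s

The y-intercept is 1/Vmax, so Vmax = 1/0.0216 = 46.3 μM/s.
The slope is Km/Vmax, so Km = 0.00509 × 46.3 = 0.236 µM.
Then v = 46.3 × 0.602/(0.236 + 0.602) = 33.3 μM/s.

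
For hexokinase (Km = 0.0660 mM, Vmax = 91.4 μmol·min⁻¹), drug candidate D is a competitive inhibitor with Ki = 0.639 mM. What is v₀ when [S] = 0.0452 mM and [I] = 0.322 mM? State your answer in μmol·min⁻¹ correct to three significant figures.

28.6 μmol·min⁻¹

α = 1 + [I]/Ki = 1 + 0.322/0.639 = 1.504.
For a competitive inhibitor, Vmax is unchanged and the apparent Km becomes α·Km: Km,app = 0.0993 mM, Vmax,app = 91.4 μmol·min⁻¹.
v = Vmax,app·[S]/(Km,app + [S]) = 91.4 × 0.0452/(0.0993 + 0.0452) = 28.6 μmol·min⁻¹.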